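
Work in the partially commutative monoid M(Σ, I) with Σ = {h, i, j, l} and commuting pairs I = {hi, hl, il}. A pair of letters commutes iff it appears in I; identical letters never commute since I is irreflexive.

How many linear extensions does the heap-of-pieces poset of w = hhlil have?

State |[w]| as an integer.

0(h) covers ∅
1(h) covers 0:h
2(l) covers ∅
3(i) covers ∅
4(l) covers 2:l
floor of heap: 0:h, 2:l, 3:i
completions by unplaced set U, small U first (add the entries for U minus each lowest piece of U):
  |U|=1: {1}:1  {3}:1  {4}:1
  |U|=2: {0,1}:1  {1,3}:2  {1,4}:2  {2,4}:1  {3,4}:2
  |U|=3: {0,1,3}:3  {0,1,4}:3  {1,2,4}:3  {1,3,4}:6  {2,3,4}:3
  start at 0(h): 12
  start at 2(l): 12
  start at 3(i): 6
sum over floor = 30

30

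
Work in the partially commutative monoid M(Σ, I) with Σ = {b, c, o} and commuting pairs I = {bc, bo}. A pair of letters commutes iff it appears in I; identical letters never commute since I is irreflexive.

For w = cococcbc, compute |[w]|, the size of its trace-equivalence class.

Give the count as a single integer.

8

piece 0:c — minimal
piece 1:o rests on {0:c}
piece 2:c rests on {1:o}
piece 3:o rests on {2:c}
piece 4:c rests on {3:o}
piece 5:c rests on {4:c}
piece 6:b — minimal
piece 7:c rests on {5:c}
minimal pieces: {0:c, 6:b}
ways to finish when only these pieces remain (= sum over removing one remaining piece with nothing left below it):
  1 left: {6}→1  {7}→1
  2 left: {5,7}→1  {6,7}→2
  3 left: {4,5,7}→1  {5,6,7}→3
  4 left: {3,4,5,7}→1  {4,5,6,7}→4
  5 left: {2,3,4,5,7}→1  {3,4,5,6,7}→5
  6 left: {1,2,3,4,5,7}→1  {2,3,4,5,6,7}→6
  placing 0:c first → 7 extensions
  placing 6:b first → 1 extensions
total linear extensions = 8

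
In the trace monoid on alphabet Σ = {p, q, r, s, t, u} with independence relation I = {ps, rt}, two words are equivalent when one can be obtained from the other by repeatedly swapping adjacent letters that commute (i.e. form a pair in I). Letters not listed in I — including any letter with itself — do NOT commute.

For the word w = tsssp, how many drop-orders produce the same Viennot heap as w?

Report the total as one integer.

drop 0:t onto floor
drop 1:s onto {0:t}
drop 2:s onto {1:s}
drop 3:s onto {2:s}
drop 4:p onto {0:t}
ground layer = {0:t}
drop-orders for the pieces not yet dropped (sum over which currently-grounded one goes next):
  1 to go: {3} 1  {4} 1
  2 to go: {2,3} 1  {3,4} 2
  3 to go: {1,2,3} 1  {2,3,4} 3
  if 0:t drops first: 4 orders

4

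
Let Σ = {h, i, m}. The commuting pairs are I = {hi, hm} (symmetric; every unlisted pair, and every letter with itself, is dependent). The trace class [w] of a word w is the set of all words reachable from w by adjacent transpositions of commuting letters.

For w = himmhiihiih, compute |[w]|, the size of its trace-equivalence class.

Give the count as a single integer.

330

0(h) covers ∅
1(i) covers ∅
2(m) covers 1:i
3(m) covers 2:m
4(h) covers 0:h
5(i) covers 3:m
6(i) covers 5:i
7(h) covers 4:h
8(i) covers 6:i
9(i) covers 8:i
10(h) covers 7:h
floor of heap: 0:h, 1:i
completions by unplaced set U, small U first (add the entries for U minus each lowest piece of U):
  |U|=1: {9}:1  {10}:1
  |U|=2: {7,10}:1  {8,9}:1  {9,10}:2
  |U|=3: {4,7,10}:1  {6,8,9}:1  {7,9,10}:3  {8,9,10}:3
  |U|=4: {0,4,7,10}:1  {4,7,9,10}:4  {5,6,8,9}:1  {6,8,9,10}:4  {7,8,9,10}:6
  |U|=5: {0,4,7,9,10}:5  {3,5,6,8,9}:1  {4,7,8,9,10}:10  {5,6,8,9,10}:5  {6,7,8,9,10}:10
  |U|=6: {0,4,7,8,9,10}:15  {2,3,5,6,8,9}:1  {3,5,6,8,9,10}:6  {4,6,7,8,9,10}:20  {5,6,7,8,9,10}:15
  |U|=7: {0,4,6,7,8,9,10}:35  {1,2,3,5,6,8,9}:1  {2,3,5,6,8,9,10}:7  {3,5,6,7,8,9,10}:21  {4,5,6,7,8,9,10}:35
  |U|=8: {0,4,5,6,7,8,9,10}:70  {1,2,3,5,6,8,9,10}:8  {2,3,5,6,7,8,9,10}:28  {3,4,5,6,7,8,9,10}:56
  |U|=9: {0,3,4,5,6,7,8,9,10}:126  {1,2,3,5,6,7,8,9,10}:36  {2,3,4,5,6,7,8,9,10}:84
  start at 0(h): 120
  start at 1(i): 210
sum over floor = 330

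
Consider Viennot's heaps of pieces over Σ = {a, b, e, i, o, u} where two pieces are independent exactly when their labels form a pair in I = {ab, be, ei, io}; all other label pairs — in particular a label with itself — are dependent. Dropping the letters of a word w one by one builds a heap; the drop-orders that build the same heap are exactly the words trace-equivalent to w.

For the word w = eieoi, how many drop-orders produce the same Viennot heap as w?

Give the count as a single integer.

10

piece 0:e — minimal
piece 1:i — minimal
piece 2:e rests on {0:e}
piece 3:o rests on {2:e}
piece 4:i rests on {1:i}
minimal pieces: {0:e, 1:i}
ways to finish when only these pieces remain (= sum over removing one remaining piece with nothing left below it):
  1 left: {3}→1  {4}→1
  2 left: {1,4}→1  {2,3}→1  {3,4}→2
  3 left: {0,2,3}→1  {1,3,4}→3  {2,3,4}→3
  placing 0:e first → 6 extensions
  placing 1:i first → 4 extensions
total linear extensions = 10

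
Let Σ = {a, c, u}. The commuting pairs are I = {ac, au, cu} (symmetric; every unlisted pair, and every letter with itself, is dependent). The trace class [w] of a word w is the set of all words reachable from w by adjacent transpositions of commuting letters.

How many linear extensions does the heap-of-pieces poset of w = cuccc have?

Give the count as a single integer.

0(c) covers ∅
1(u) covers ∅
2(c) covers 0:c
3(c) covers 2:c
4(c) covers 3:c
floor of heap: 0:c, 1:u
completions by unplaced set U, small U first (add the entries for U minus each lowest piece of U):
  |U|=1: {1}:1  {4}:1
  |U|=2: {1,4}:2  {3,4}:1
  |U|=3: {1,3,4}:3  {2,3,4}:1
  start at 0(c): 4
  start at 1(u): 1
sum over floor = 5

5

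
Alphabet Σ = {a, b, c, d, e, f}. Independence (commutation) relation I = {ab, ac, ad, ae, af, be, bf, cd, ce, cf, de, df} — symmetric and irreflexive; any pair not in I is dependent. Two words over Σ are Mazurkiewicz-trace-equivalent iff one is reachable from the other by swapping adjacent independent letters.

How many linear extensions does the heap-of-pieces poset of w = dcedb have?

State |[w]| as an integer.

drop 0:d onto floor
drop 1:c onto floor
drop 2:e onto floor
drop 3:d onto {0:d}
drop 4:b onto {1:c, 3:d}
ground layer = {0:d, 1:c, 2:e}
drop-orders for the pieces not yet dropped (sum over which currently-grounded one goes next):
  1 to go: {2} 1  {4} 1
  2 to go: {1,4} 1  {2,4} 2  {3,4} 1
  3 to go: {0,3,4} 1  {1,2,4} 3  {1,3,4} 2  {2,3,4} 3
  if 0:d drops first: 8 orders
  if 1:c drops first: 4 orders
  if 2:e drops first: 3 orders
heap linearizations: 15

15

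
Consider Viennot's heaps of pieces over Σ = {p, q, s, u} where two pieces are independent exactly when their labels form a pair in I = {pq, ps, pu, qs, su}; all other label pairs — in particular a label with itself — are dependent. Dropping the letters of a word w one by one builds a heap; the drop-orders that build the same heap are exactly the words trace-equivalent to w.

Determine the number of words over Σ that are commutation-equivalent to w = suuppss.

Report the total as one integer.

drop 0:s onto floor
drop 1:u onto floor
drop 2:u onto {1:u}
drop 3:p onto floor
drop 4:p onto {3:p}
drop 5:s onto {0:s}
drop 6:s onto {5:s}
ground layer = {0:s, 1:u, 3:p}
drop-orders for the pieces not yet dropped (sum over which currently-grounded one goes next):
  1 to go: {2} 1  {4} 1  {6} 1
  2 to go: {1,2} 1  {2,4} 2  {2,6} 2  {3,4} 1  {4,6} 2  {5,6} 1
  3 to go: {0,5,6} 1  {1,2,4} 3  {1,2,6} 3  {2,3,4} 3  {2,4,6} 6  {2,5,6} 3  {3,4,6} 3  {4,5,6} 3
  4 to go: {0,2,5,6} 4  {0,4,5,6} 4  {1,2,3,4} 6  {1,2,4,6} 12  {1,2,5,6} 6  {2,3,4,6} 12  {2,4,5,6} 12  {3,4,5,6} 6
  5 to go: {0,1,2,5,6} 10  {0,2,4,5,6} 20  {0,3,4,5,6} 10  {1,2,3,4,6} 30  {1,2,4,5,6} 30  {2,3,4,5,6} 30
  if 0:s drops first: 90 orders
  if 1:u drops first: 60 orders
  if 3:p drops first: 60 orders
heap linearizations: 210

210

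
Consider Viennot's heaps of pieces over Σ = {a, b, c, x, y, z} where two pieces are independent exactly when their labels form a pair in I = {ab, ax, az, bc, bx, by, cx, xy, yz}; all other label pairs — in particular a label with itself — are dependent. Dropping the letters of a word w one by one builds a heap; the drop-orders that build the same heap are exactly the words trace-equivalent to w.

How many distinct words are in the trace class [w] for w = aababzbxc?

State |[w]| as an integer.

222

piece 0:a — minimal
piece 1:a rests on {0:a}
piece 2:b — minimal
piece 3:a rests on {1:a}
piece 4:b rests on {2:b}
piece 5:z rests on {4:b}
piece 6:b rests on {5:z}
piece 7:x rests on {5:z}
piece 8:c rests on {3:a, 5:z}
minimal pieces: {0:a, 2:b}
ways to finish when only these pieces remain (= sum over removing one remaining piece with nothing left below it):
  1 left: {6}→1  {7}→1  {8}→1
  2 left: {3,8}→1  {6,7}→2  {6,8}→2  {7,8}→2
  3 left: {1,3,8}→1  {3,6,8}→3  {3,7,8}→3  {6,7,8}→6
  4 left: {0,1,3,8}→1  {1,3,6,8}→4  {1,3,7,8}→4  {3,6,7,8}→12  {5,6,7,8}→6
  5 left: {0,1,3,6,8}→5  {0,1,3,7,8}→5  {1,3,6,7,8}→20  {3,5,6,7,8}→18  {4,5,6,7,8}→6
  6 left: {0,1,3,6,7,8}→30  {1,3,5,6,7,8}→38  {2,4,5,6,7,8}→6  {3,4,5,6,7,8}→24
  7 left: {0,1,3,5,6,7,8}→68  {1,3,4,5,6,7,8}→62  {2,3,4,5,6,7,8}→30
  placing 0:a first → 92 extensions
  placing 2:b first → 130 extensions
total linear extensions = 222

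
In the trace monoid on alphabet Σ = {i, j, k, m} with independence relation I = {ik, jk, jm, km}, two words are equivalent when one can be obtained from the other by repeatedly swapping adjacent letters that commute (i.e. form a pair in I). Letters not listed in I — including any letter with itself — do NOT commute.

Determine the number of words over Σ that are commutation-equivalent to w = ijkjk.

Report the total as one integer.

10

0(i) covers ∅
1(j) covers 0:i
2(k) covers ∅
3(j) covers 1:j
4(k) covers 2:k
floor of heap: 0:i, 2:k
completions by unplaced set U, small U first (add the entries for U minus each lowest piece of U):
  |U|=1: {3}:1  {4}:1
  |U|=2: {1,3}:1  {2,4}:1  {3,4}:2
  |U|=3: {0,1,3}:1  {1,3,4}:3  {2,3,4}:3
  start at 0(i): 6
  start at 2(k): 4
sum over floor = 10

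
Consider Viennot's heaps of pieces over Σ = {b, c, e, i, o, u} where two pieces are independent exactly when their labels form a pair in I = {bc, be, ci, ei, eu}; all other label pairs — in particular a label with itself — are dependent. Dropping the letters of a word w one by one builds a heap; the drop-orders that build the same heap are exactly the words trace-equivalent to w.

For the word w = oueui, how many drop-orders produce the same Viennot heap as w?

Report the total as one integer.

4

#0=o has no predecessor
#1=u depends on [0:o]
#2=e depends on [0:o]
#3=u depends on [1:u]
#4=i depends on [3:u]
sources: [0:o]
N(rest) = Σ N(rest − s) over sources s of rest; N(one piece) = 1:
  size 1 → [2]=1  [4]=1
  size 2 → [2,4]=2  [3,4]=1
  size 3 → [1,3,4]=1  [2,3,4]=3
  first=0(o) contributes 4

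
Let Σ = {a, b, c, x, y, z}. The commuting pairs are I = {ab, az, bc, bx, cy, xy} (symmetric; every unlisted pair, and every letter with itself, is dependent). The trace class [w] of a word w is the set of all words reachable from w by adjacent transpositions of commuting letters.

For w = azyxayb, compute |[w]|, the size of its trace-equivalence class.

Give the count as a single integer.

4

piece 0:a — minimal
piece 1:z — minimal
piece 2:y rests on {0:a, 1:z}
piece 3:x rests on {0:a, 1:z}
piece 4:a rests on {2:y, 3:x}
piece 5:y rests on {4:a}
piece 6:b rests on {5:y}
minimal pieces: {0:a, 1:z}
ways to finish when only these pieces remain (= sum over removing one remaining piece with nothing left below it):
  1 left: {6}→1
  2 left: {5,6}→1
  3 left: {4,5,6}→1
  4 left: {2,4,5,6}→1  {3,4,5,6}→1
  5 left: {2,3,4,5,6}→2
  placing 0:a first → 2 extensions
  placing 1:z first → 2 extensions
total linear extensions = 4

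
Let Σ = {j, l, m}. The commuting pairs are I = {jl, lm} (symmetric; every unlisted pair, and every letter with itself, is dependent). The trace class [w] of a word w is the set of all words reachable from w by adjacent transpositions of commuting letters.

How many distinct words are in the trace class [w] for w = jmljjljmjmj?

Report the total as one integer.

55

0(j) covers ∅
1(m) covers 0:j
2(l) covers ∅
3(j) covers 1:m
4(j) covers 3:j
5(l) covers 2:l
6(j) covers 4:j
7(m) covers 6:j
8(j) covers 7:m
9(m) covers 8:j
10(j) covers 9:m
floor of heap: 0:j, 2:l
completions by unplaced set U, small U first (add the entries for U minus each lowest piece of U):
  |U|=1: {5}:1  {10}:1
  |U|=2: {2,5}:1  {5,10}:2  {9,10}:1
  |U|=3: {2,5,10}:3  {5,9,10}:3  {8,9,10}:1
  |U|=4: {2,5,9,10}:6  {5,8,9,10}:4  {7,8,9,10}:1
  |U|=5: {2,5,8,9,10}:10  {5,7,8,9,10}:5  {6,7,8,9,10}:1
  |U|=6: {2,5,7,8,9,10}:15  {4,6,7,8,9,10}:1  {5,6,7,8,9,10}:6
  |U|=7: {2,5,6,7,8,9,10}:21  {3,4,6,7,8,9,10}:1  {4,5,6,7,8,9,10}:7
  |U|=8: {1,3,4,6,7,8,9,10}:1  {2,4,5,6,7,8,9,10}:28  {3,4,5,6,7,8,9,10}:8
  |U|=9: {0,1,3,4,6,7,8,9,10}:1  {1,3,4,5,6,7,8,9,10}:9  {2,3,4,5,6,7,8,9,10}:36
  start at 0(j): 45
  start at 2(l): 10
sum over floor = 55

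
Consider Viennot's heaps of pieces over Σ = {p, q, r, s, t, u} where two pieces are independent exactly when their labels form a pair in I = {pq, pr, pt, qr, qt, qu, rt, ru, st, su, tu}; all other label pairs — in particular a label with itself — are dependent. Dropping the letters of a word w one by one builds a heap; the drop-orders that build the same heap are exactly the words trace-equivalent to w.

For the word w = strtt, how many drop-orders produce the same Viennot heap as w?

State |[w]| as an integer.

10

#0=s has no predecessor
#1=t has no predecessor
#2=r depends on [0:s]
#3=t depends on [1:t]
#4=t depends on [3:t]
sources: [0:s, 1:t]
N(rest) = Σ N(rest − s) over sources s of rest; N(one piece) = 1:
  size 1 → [2]=1  [4]=1
  size 2 → [0,2]=1  [2,4]=2  [3,4]=1
  size 3 → [0,2,4]=3  [1,3,4]=1  [2,3,4]=3
  first=0(s) contributes 4
  first=1(t) contributes 6
|[w]| = 10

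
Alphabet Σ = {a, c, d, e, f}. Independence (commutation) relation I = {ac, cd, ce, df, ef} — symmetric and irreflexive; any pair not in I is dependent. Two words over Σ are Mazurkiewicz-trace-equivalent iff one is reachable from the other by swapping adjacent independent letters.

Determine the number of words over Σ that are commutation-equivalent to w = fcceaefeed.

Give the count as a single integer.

0(f) covers ∅
1(c) covers 0:f
2(c) covers 1:c
3(e) covers ∅
4(a) covers 0:f, 3:e
5(e) covers 4:a
6(f) covers 2:c, 4:a
7(e) covers 5:e
8(e) covers 7:e
9(d) covers 8:e
floor of heap: 0:f, 3:e
completions by unplaced set U, small U first (add the entries for U minus each lowest piece of U):
  |U|=1: {6}:1  {9}:1
  |U|=2: {2,6}:1  {6,9}:2  {8,9}:1
  |U|=3: {1,2,6}:1  {2,6,9}:3  {6,8,9}:3  {7,8,9}:1
  |U|=4: {1,2,6,9}:4  {2,6,8,9}:6  {5,7,8,9}:1  {6,7,8,9}:4
  |U|=5: {1,2,6,8,9}:10  {2,6,7,8,9}:10  {5,6,7,8,9}:5
  |U|=6: {1,2,6,7,8,9}:20  {2,5,6,7,8,9}:15  {4,5,6,7,8,9}:5
  |U|=7: {1,2,5,6,7,8,9}:35  {2,4,5,6,7,8,9}:20  {3,4,5,6,7,8,9}:5
  |U|=8: {1,2,4,5,6,7,8,9}:55  {2,3,4,5,6,7,8,9}:25
  start at 0(f): 80
  start at 3(e): 55
sum over floor = 135

135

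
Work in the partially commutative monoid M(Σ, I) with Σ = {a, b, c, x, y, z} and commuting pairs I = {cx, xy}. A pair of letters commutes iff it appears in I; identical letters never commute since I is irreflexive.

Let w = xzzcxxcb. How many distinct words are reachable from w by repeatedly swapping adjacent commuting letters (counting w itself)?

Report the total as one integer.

drop 0:x onto floor
drop 1:z onto {0:x}
drop 2:z onto {1:z}
drop 3:c onto {2:z}
drop 4:x onto {2:z}
drop 5:x onto {4:x}
drop 6:c onto {3:c}
drop 7:b onto {5:x, 6:c}
ground layer = {0:x}
drop-orders for the pieces not yet dropped (sum over which currently-grounded one goes next):
  1 to go: {7} 1
  2 to go: {5,7} 1  {6,7} 1
  3 to go: {3,6,7} 1  {4,5,7} 1  {5,6,7} 2
  4 to go: {3,5,6,7} 3  {4,5,6,7} 3
  5 to go: {3,4,5,6,7} 6
  6 to go: {2,3,4,5,6,7} 6
  if 0:x drops first: 6 orders

6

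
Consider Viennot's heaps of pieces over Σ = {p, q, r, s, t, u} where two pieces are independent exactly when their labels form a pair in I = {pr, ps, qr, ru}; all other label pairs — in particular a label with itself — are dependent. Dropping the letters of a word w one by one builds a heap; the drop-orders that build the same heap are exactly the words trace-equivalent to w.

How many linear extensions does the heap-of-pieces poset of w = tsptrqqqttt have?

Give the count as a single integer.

8

piece 0:t — minimal
piece 1:s rests on {0:t}
piece 2:p rests on {0:t}
piece 3:t rests on {1:s, 2:p}
piece 4:r rests on {3:t}
piece 5:q rests on {3:t}
piece 6:q rests on {5:q}
piece 7:q rests on {6:q}
piece 8:t rests on {4:r, 7:q}
piece 9:t rests on {8:t}
piece 10:t rests on {9:t}
minimal pieces: {0:t}
ways to finish when only these pieces remain (= sum over removing one remaining piece with nothing left below it):
  1 left: {10}→1
  2 left: {9,10}→1
  3 left: {8,9,10}→1
  4 left: {4,8,9,10}→1  {7,8,9,10}→1
  5 left: {4,7,8,9,10}→2  {6,7,8,9,10}→1
  6 left: {4,6,7,8,9,10}→3  {5,6,7,8,9,10}→1
  7 left: {4,5,6,7,8,9,10}→4
  8 left: {3,4,5,6,7,8,9,10}→4
  9 left: {1,3,4,5,6,7,8,9,10}→4  {2,3,4,5,6,7,8,9,10}→4
  placing 0:t first → 8 extensions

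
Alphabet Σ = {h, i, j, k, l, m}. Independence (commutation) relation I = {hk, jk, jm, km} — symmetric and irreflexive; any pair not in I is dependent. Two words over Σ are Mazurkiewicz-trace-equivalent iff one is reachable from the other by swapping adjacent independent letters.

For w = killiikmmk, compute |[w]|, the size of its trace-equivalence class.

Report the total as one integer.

6

piece 0:k — minimal
piece 1:i rests on {0:k}
piece 2:l rests on {1:i}
piece 3:l rests on {2:l}
piece 4:i rests on {3:l}
piece 5:i rests on {4:i}
piece 6:k rests on {5:i}
piece 7:m rests on {5:i}
piece 8:m rests on {7:m}
piece 9:k rests on {6:k}
minimal pieces: {0:k}
ways to finish when only these pieces remain (= sum over removing one remaining piece with nothing left below it):
  1 left: {8}→1  {9}→1
  2 left: {6,9}→1  {7,8}→1  {8,9}→2
  3 left: {6,8,9}→3  {7,8,9}→3
  4 left: {6,7,8,9}→6
  5 left: {5,6,7,8,9}→6
  6 left: {4,5,6,7,8,9}→6
  7 left: {3,4,5,6,7,8,9}→6
  8 left: {2,3,4,5,6,7,8,9}→6
  placing 0:k first → 6 extensions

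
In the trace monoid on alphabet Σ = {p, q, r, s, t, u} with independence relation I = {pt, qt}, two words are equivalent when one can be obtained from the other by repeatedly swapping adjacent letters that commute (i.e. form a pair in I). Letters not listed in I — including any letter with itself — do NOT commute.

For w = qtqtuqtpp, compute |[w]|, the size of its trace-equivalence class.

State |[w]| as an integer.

drop 0:q onto floor
drop 1:t onto floor
drop 2:q onto {0:q}
drop 3:t onto {1:t}
drop 4:u onto {2:q, 3:t}
drop 5:q onto {4:u}
drop 6:t onto {4:u}
drop 7:p onto {5:q}
drop 8:p onto {7:p}
ground layer = {0:q, 1:t}
drop-orders for the pieces not yet dropped (sum over which currently-grounded one goes next):
  1 to go: {6} 1  {8} 1
  2 to go: {6,8} 2  {7,8} 1
  3 to go: {5,7,8} 1  {6,7,8} 3
  4 to go: {5,6,7,8} 4
  5 to go: {4,5,6,7,8} 4
  6 to go: {2,4,5,6,7,8} 4  {3,4,5,6,7,8} 4
  7 to go: {0,2,4,5,6,7,8} 4  {1,3,4,5,6,7,8} 4  {2,3,4,5,6,7,8} 8
  if 0:q drops first: 12 orders
  if 1:t drops first: 12 orders
heap linearizations: 24

24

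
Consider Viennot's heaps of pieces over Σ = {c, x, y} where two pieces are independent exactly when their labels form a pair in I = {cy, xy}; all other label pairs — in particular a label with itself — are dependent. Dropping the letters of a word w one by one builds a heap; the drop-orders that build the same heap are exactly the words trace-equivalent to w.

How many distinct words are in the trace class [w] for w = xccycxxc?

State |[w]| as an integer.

piece 0:x — minimal
piece 1:c rests on {0:x}
piece 2:c rests on {1:c}
piece 3:y — minimal
piece 4:c rests on {2:c}
piece 5:x rests on {4:c}
piece 6:x rests on {5:x}
piece 7:c rests on {6:x}
minimal pieces: {0:x, 3:y}
ways to finish when only these pieces remain (= sum over removing one remaining piece with nothing left below it):
  1 left: {3}→1  {7}→1
  2 left: {3,7}→2  {6,7}→1
  3 left: {3,6,7}→3  {5,6,7}→1
  4 left: {3,5,6,7}→4  {4,5,6,7}→1
  5 left: {2,4,5,6,7}→1  {3,4,5,6,7}→5
  6 left: {1,2,4,5,6,7}→1  {2,3,4,5,6,7}→6
  placing 0:x first → 7 extensions
  placing 3:y first → 1 extensions
total linear extensions = 8

8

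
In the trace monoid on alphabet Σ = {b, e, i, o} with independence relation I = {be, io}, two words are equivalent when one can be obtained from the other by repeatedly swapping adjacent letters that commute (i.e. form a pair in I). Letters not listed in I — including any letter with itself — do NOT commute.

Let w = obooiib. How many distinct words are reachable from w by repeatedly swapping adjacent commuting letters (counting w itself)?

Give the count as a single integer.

0(o) covers ∅
1(b) covers 0:o
2(o) covers 1:b
3(o) covers 2:o
4(i) covers 1:b
5(i) covers 4:i
6(b) covers 3:o, 5:i
floor of heap: 0:o
completions by unplaced set U, small U first (add the entries for U minus each lowest piece of U):
  |U|=1: {6}:1
  |U|=2: {3,6}:1  {5,6}:1
  |U|=3: {2,3,6}:1  {3,5,6}:2  {4,5,6}:1
  |U|=4: {2,3,5,6}:3  {3,4,5,6}:3
  |U|=5: {2,3,4,5,6}:6
  start at 0(o): 6

6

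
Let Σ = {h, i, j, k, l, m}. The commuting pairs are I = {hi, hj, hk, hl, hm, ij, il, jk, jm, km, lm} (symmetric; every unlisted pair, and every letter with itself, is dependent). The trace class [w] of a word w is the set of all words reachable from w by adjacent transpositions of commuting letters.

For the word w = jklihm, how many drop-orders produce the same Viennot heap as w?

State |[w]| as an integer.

54

#0=j has no predecessor
#1=k has no predecessor
#2=l depends on [0:j, 1:k]
#3=i depends on [1:k]
#4=h has no predecessor
#5=m depends on [3:i]
sources: [0:j, 1:k, 4:h]
N(rest) = Σ N(rest − s) over sources s of rest; N(one piece) = 1:
  size 1 → [2]=1  [4]=1  [5]=1
  size 2 → [0,2]=1  [2,4]=2  [2,5]=2  [3,5]=1  [4,5]=2
  size 3 → [0,2,4]=3  [0,2,5]=3  [2,3,5]=3  [2,4,5]=6  [3,4,5]=3
  size 4 → [0,2,3,5]=6  [0,2,4,5]=12  [1,2,3,5]=3  [2,3,4,5]=12
  first=0(j) contributes 15
  first=1(k) contributes 30
  first=4(h) contributes 9
|[w]| = 54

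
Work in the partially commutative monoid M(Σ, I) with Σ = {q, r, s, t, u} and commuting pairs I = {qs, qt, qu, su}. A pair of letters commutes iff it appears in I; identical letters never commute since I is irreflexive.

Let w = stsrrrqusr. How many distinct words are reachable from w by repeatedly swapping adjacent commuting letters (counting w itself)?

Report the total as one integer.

6

#0=s has no predecessor
#1=t depends on [0:s]
#2=s depends on [1:t]
#3=r depends on [2:s]
#4=r depends on [3:r]
#5=r depends on [4:r]
#6=q depends on [5:r]
#7=u depends on [5:r]
#8=s depends on [5:r]
#9=r depends on [6:q, 7:u, 8:s]
sources: [0:s]
N(rest) = Σ N(rest − s) over sources s of rest; N(one piece) = 1:
  size 1 → [9]=1
  size 2 → [6,9]=1  [7,9]=1  [8,9]=1
  size 3 → [6,7,9]=2  [6,8,9]=2  [7,8,9]=2
  size 4 → [6,7,8,9]=6
  size 5 → [5,6,7,8,9]=6
  size 6 → [4,5,6,7,8,9]=6
  size 7 → [3,4,5,6,7,8,9]=6
  size 8 → [2,3,4,5,6,7,8,9]=6
  first=0(s) contributes 6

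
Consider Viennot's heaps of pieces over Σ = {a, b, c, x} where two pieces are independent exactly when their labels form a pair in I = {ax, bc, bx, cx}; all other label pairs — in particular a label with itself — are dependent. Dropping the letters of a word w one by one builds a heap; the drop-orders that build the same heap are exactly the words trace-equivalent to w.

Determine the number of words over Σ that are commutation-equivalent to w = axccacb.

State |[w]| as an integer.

14

drop 0:a onto floor
drop 1:x onto floor
drop 2:c onto {0:a}
drop 3:c onto {2:c}
drop 4:a onto {3:c}
drop 5:c onto {4:a}
drop 6:b onto {4:a}
ground layer = {0:a, 1:x}
drop-orders for the pieces not yet dropped (sum over which currently-grounded one goes next):
  1 to go: {1} 1  {5} 1  {6} 1
  2 to go: {1,5} 2  {1,6} 2  {5,6} 2
  3 to go: {1,5,6} 6  {4,5,6} 2
  4 to go: {1,4,5,6} 8  {3,4,5,6} 2
  5 to go: {1,3,4,5,6} 10  {2,3,4,5,6} 2
  if 0:a drops first: 12 orders
  if 1:x drops first: 2 orders
heap linearizations: 14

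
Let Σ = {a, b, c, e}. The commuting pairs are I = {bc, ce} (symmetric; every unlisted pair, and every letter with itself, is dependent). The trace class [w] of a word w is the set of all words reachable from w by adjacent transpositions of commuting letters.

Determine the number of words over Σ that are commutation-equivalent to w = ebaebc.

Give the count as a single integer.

3

#0=e has no predecessor
#1=b depends on [0:e]
#2=a depends on [1:b]
#3=e depends on [2:a]
#4=b depends on [3:e]
#5=c depends on [2:a]
sources: [0:e]
N(rest) = Σ N(rest − s) over sources s of rest; N(one piece) = 1:
  size 1 → [4]=1  [5]=1
  size 2 → [3,4]=1  [4,5]=2
  size 3 → [3,4,5]=3
  size 4 → [2,3,4,5]=3
  first=0(e) contributes 3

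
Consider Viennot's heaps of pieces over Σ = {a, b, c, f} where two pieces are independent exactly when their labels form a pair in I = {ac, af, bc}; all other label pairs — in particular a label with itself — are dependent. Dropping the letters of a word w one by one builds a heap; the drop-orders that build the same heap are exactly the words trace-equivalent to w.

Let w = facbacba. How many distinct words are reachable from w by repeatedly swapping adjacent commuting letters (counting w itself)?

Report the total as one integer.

piece 0:f — minimal
piece 1:a — minimal
piece 2:c rests on {0:f}
piece 3:b rests on {0:f, 1:a}
piece 4:a rests on {3:b}
piece 5:c rests on {2:c}
piece 6:b rests on {4:a}
piece 7:a rests on {6:b}
minimal pieces: {0:f, 1:a}
ways to finish when only these pieces remain (= sum over removing one remaining piece with nothing left below it):
  1 left: {5}→1  {7}→1
  2 left: {2,5}→1  {5,7}→2  {6,7}→1
  3 left: {2,5,7}→3  {4,6,7}→1  {5,6,7}→3
  4 left: {2,5,6,7}→6  {3,4,6,7}→1  {4,5,6,7}→4
  5 left: {1,3,4,6,7}→1  {2,4,5,6,7}→10  {3,4,5,6,7}→5
  6 left: {1,3,4,5,6,7}→6  {2,3,4,5,6,7}→15
  placing 0:f first → 21 extensions
  placing 1:a first → 15 extensions
total linear extensions = 36

36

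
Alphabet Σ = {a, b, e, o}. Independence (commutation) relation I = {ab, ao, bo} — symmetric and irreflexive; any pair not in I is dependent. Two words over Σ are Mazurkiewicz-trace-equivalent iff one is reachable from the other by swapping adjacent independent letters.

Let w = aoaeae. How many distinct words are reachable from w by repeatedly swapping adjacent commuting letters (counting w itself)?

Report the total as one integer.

drop 0:a onto floor
drop 1:o onto floor
drop 2:a onto {0:a}
drop 3:e onto {1:o, 2:a}
drop 4:a onto {3:e}
drop 5:e onto {4:a}
ground layer = {0:a, 1:o}
drop-orders for the pieces not yet dropped (sum over which currently-grounded one goes next):
  1 to go: {5} 1
  2 to go: {4,5} 1
  3 to go: {3,4,5} 1
  4 to go: {1,3,4,5} 1  {2,3,4,5} 1
  if 0:a drops first: 2 orders
  if 1:o drops first: 1 orders
heap linearizations: 3

3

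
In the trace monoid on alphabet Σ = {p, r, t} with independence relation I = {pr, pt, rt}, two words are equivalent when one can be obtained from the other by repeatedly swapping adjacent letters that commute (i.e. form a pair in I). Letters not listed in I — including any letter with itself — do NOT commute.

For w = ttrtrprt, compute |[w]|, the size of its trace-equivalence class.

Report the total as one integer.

0(t) covers ∅
1(t) covers 0:t
2(r) covers ∅
3(t) covers 1:t
4(r) covers 2:r
5(p) covers ∅
6(r) covers 4:r
7(t) covers 3:t
floor of heap: 0:t, 2:r, 5:p
completions by unplaced set U, small U first (add the entries for U minus each lowest piece of U):
  |U|=1: {5}:1  {6}:1  {7}:1
  |U|=2: {3,7}:1  {4,6}:1  {5,6}:2  {5,7}:2  {6,7}:2
  |U|=3: {1,3,7}:1  {2,4,6}:1  {3,5,7}:3  {3,6,7}:3  {4,5,6}:3  {4,6,7}:3  {5,6,7}:6
  |U|=4: {0,1,3,7}:1  {1,3,5,7}:4  {1,3,6,7}:4  {2,4,5,6}:4  {2,4,6,7}:4  {3,4,6,7}:6  {3,5,6,7}:12  {4,5,6,7}:12
  |U|=5: {0,1,3,5,7}:5  {0,1,3,6,7}:5  {1,3,4,6,7}:10  {1,3,5,6,7}:20  {2,3,4,6,7}:10  {2,4,5,6,7}:20  {3,4,5,6,7}:30
  |U|=6: {0,1,3,4,6,7}:15  {0,1,3,5,6,7}:30  {1,2,3,4,6,7}:20  {1,3,4,5,6,7}:60  {2,3,4,5,6,7}:60
  start at 0(t): 140
  start at 2(r): 105
  start at 5(p): 35
sum over floor = 280

280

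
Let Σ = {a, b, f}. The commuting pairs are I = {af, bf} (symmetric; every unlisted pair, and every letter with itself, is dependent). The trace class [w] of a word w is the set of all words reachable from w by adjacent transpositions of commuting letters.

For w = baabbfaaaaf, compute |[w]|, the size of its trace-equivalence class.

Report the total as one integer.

55

#0=b has no predecessor
#1=a depends on [0:b]
#2=a depends on [1:a]
#3=b depends on [2:a]
#4=b depends on [3:b]
#5=f has no predecessor
#6=a depends on [4:b]
#7=a depends on [6:a]
#8=a depends on [7:a]
#9=a depends on [8:a]
#10=f depends on [5:f]
sources: [0:b, 5:f]
N(rest) = Σ N(rest − s) over sources s of rest; N(one piece) = 1:
  size 1 → [9]=1  [10]=1
  size 2 → [5,10]=1  [8,9]=1  [9,10]=2
  size 3 → [5,9,10]=3  [7,8,9]=1  [8,9,10]=3
  size 4 → [5,8,9,10]=6  [6,7,8,9]=1  [7,8,9,10]=4
  size 5 → [4,6,7,8,9]=1  [5,7,8,9,10]=10  [6,7,8,9,10]=5
  size 6 → [3,4,6,7,8,9]=1  [4,6,7,8,9,10]=6  [5,6,7,8,9,10]=15
  size 7 → [2,3,4,6,7,8,9]=1  [3,4,6,7,8,9,10]=7  [4,5,6,7,8,9,10]=21
  size 8 → [1,2,3,4,6,7,8,9]=1  [2,3,4,6,7,8,9,10]=8  [3,4,5,6,7,8,9,10]=28
  size 9 → [0,1,2,3,4,6,7,8,9]=1  [1,2,3,4,6,7,8,9,10]=9  [2,3,4,5,6,7,8,9,10]=36
  first=0(b) contributes 45
  first=5(f) contributes 10
|[w]| = 55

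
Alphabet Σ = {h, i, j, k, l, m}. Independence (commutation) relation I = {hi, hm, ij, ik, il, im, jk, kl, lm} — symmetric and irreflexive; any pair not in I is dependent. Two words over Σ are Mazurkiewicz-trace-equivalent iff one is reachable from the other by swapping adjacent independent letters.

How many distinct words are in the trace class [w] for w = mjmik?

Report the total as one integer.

0(m) covers ∅
1(j) covers 0:m
2(m) covers 1:j
3(i) covers ∅
4(k) covers 2:m
floor of heap: 0:m, 3:i
completions by unplaced set U, small U first (add the entries for U minus each lowest piece of U):
  |U|=1: {3}:1  {4}:1
  |U|=2: {2,4}:1  {3,4}:2
  |U|=3: {1,2,4}:1  {2,3,4}:3
  start at 0(m): 4
  start at 3(i): 1
sum over floor = 5

5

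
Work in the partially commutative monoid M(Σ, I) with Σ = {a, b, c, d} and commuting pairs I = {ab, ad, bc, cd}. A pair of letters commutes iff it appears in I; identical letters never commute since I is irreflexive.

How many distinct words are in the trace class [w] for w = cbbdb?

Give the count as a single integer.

5

0(c) covers ∅
1(b) covers ∅
2(b) covers 1:b
3(d) covers 2:b
4(b) covers 3:d
floor of heap: 0:c, 1:b
completions by unplaced set U, small U first (add the entries for U minus each lowest piece of U):
  |U|=1: {0}:1  {4}:1
  |U|=2: {0,4}:2  {3,4}:1
  |U|=3: {0,3,4}:3  {2,3,4}:1
  start at 0(c): 1
  start at 1(b): 4
sum over floor = 5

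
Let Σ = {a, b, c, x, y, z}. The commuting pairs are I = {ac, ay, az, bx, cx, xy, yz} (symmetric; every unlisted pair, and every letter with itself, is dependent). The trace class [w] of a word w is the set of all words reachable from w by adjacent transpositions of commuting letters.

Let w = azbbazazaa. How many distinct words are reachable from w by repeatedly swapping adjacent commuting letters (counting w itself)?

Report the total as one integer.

30

piece 0:a — minimal
piece 1:z — minimal
piece 2:b rests on {0:a, 1:z}
piece 3:b rests on {2:b}
piece 4:a rests on {3:b}
piece 5:z rests on {3:b}
piece 6:a rests on {4:a}
piece 7:z rests on {5:z}
piece 8:a rests on {6:a}
piece 9:a rests on {8:a}
minimal pieces: {0:a, 1:z}
ways to finish when only these pieces remain (= sum over removing one remaining piece with nothing left below it):
  1 left: {7}→1  {9}→1
  2 left: {5,7}→1  {7,9}→2  {8,9}→1
  3 left: {5,7,9}→3  {6,8,9}→1  {7,8,9}→3
  4 left: {4,6,8,9}→1  {5,7,8,9}→6  {6,7,8,9}→4
  5 left: {4,6,7,8,9}→5  {5,6,7,8,9}→10
  6 left: {4,5,6,7,8,9}→15
  7 left: {3,4,5,6,7,8,9}→15
  8 left: {2,3,4,5,6,7,8,9}→15
  placing 0:a first → 15 extensions
  placing 1:z first → 15 extensions
total linear extensions = 30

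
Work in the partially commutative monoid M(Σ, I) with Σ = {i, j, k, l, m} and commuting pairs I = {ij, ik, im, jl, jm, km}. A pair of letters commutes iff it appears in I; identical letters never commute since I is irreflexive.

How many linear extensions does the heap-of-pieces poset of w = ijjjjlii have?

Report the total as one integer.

70

drop 0:i onto floor
drop 1:j onto floor
drop 2:j onto {1:j}
drop 3:j onto {2:j}
drop 4:j onto {3:j}
drop 5:l onto {0:i}
drop 6:i onto {5:l}
drop 7:i onto {6:i}
ground layer = {0:i, 1:j}
drop-orders for the pieces not yet dropped (sum over which currently-grounded one goes next):
  1 to go: {4} 1  {7} 1
  2 to go: {3,4} 1  {4,7} 2  {6,7} 1
  3 to go: {2,3,4} 1  {3,4,7} 3  {4,6,7} 3  {5,6,7} 1
  4 to go: {0,5,6,7} 1  {1,2,3,4} 1  {2,3,4,7} 4  {3,4,6,7} 6  {4,5,6,7} 4
  5 to go: {0,4,5,6,7} 5  {1,2,3,4,7} 5  {2,3,4,6,7} 10  {3,4,5,6,7} 10
  6 to go: {0,3,4,5,6,7} 15  {1,2,3,4,6,7} 15  {2,3,4,5,6,7} 20
  if 0:i drops first: 35 orders
  if 1:j drops first: 35 orders
heap linearizations: 70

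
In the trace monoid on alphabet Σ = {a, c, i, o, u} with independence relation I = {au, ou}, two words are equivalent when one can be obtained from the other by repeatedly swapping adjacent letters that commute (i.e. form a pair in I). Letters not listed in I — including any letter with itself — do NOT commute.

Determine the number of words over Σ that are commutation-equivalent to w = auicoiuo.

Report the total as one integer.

4

piece 0:a — minimal
piece 1:u — minimal
piece 2:i rests on {0:a, 1:u}
piece 3:c rests on {2:i}
piece 4:o rests on {3:c}
piece 5:i rests on {4:o}
piece 6:u rests on {5:i}
piece 7:o rests on {5:i}
minimal pieces: {0:a, 1:u}
ways to finish when only these pieces remain (= sum over removing one remaining piece with nothing left below it):
  1 left: {6}→1  {7}→1
  2 left: {6,7}→2
  3 left: {5,6,7}→2
  4 left: {4,5,6,7}→2
  5 left: {3,4,5,6,7}→2
  6 left: {2,3,4,5,6,7}→2
  placing 0:a first → 2 extensions
  placing 1:u first → 2 extensions
total linear extensions = 4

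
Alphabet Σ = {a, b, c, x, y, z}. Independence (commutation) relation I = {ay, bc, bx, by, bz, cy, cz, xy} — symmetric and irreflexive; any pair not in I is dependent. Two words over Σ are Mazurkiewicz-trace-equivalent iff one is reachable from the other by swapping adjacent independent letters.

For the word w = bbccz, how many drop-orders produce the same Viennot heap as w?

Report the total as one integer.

30

piece 0:b — minimal
piece 1:b rests on {0:b}
piece 2:c — minimal
piece 3:c rests on {2:c}
piece 4:z — minimal
minimal pieces: {0:b, 2:c, 4:z}
ways to finish when only these pieces remain (= sum over removing one remaining piece with nothing left below it):
  1 left: {1}→1  {3}→1  {4}→1
  2 left: {0,1}→1  {1,3}→2  {1,4}→2  {2,3}→1  {3,4}→2
  3 left: {0,1,3}→3  {0,1,4}→3  {1,2,3}→3  {1,3,4}→6  {2,3,4}→3
  placing 0:b first → 12 extensions
  placing 2:c first → 12 extensions
  placing 4:z first → 6 extensions
total linear extensions = 30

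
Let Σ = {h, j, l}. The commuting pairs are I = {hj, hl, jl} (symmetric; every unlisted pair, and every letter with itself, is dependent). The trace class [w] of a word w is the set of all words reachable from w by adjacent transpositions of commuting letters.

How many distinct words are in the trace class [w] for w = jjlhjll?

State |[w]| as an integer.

140

piece 0:j — minimal
piece 1:j rests on {0:j}
piece 2:l — minimal
piece 3:h — minimal
piece 4:j rests on {1:j}
piece 5:l rests on {2:l}
piece 6:l rests on {5:l}
minimal pieces: {0:j, 2:l, 3:h}
ways to finish when only these pieces remain (= sum over removing one remaining piece with nothing left below it):
  1 left: {3}→1  {4}→1  {6}→1
  2 left: {1,4}→1  {3,4}→2  {3,6}→2  {4,6}→2  {5,6}→1
  3 left: {0,1,4}→1  {1,3,4}→3  {1,4,6}→3  {2,5,6}→1  {3,4,6}→6  {3,5,6}→3  {4,5,6}→3
  4 left: {0,1,3,4}→4  {0,1,4,6}→4  {1,3,4,6}→12  {1,4,5,6}→6  {2,3,5,6}→4  {2,4,5,6}→4  {3,4,5,6}→12
  5 left: {0,1,3,4,6}→20  {0,1,4,5,6}→10  {1,2,4,5,6}→10  {1,3,4,5,6}→30  {2,3,4,5,6}→20
  placing 0:j first → 60 extensions
  placing 2:l first → 60 extensions
  placing 3:h first → 20 extensions
total linear extensions = 140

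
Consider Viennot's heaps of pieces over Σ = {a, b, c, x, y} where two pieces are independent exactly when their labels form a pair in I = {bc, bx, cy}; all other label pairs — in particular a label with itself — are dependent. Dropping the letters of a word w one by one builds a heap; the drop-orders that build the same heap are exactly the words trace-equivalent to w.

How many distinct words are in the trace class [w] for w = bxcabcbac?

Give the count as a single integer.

9

piece 0:b — minimal
piece 1:x — minimal
piece 2:c rests on {1:x}
piece 3:a rests on {0:b, 2:c}
piece 4:b rests on {3:a}
piece 5:c rests on {3:a}
piece 6:b rests on {4:b}
piece 7:a rests on {5:c, 6:b}
piece 8:c rests on {7:a}
minimal pieces: {0:b, 1:x}
ways to finish when only these pieces remain (= sum over removing one remaining piece with nothing left below it):
  1 left: {8}→1
  2 left: {7,8}→1
  3 left: {5,7,8}→1  {6,7,8}→1
  4 left: {4,6,7,8}→1  {5,6,7,8}→2
  5 left: {4,5,6,7,8}→3
  6 left: {3,4,5,6,7,8}→3
  7 left: {0,3,4,5,6,7,8}→3  {2,3,4,5,6,7,8}→3
  placing 0:b first → 3 extensions
  placing 1:x first → 6 extensions
total linear extensions = 9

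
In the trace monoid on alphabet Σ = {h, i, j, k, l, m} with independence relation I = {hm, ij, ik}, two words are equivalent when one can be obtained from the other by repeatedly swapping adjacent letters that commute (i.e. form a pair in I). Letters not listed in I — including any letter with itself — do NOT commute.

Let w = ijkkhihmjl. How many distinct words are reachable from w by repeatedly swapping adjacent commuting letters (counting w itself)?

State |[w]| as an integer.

8

0(i) covers ∅
1(j) covers ∅
2(k) covers 1:j
3(k) covers 2:k
4(h) covers 0:i, 3:k
5(i) covers 4:h
6(h) covers 5:i
7(m) covers 5:i
8(j) covers 6:h, 7:m
9(l) covers 8:j
floor of heap: 0:i, 1:j
completions by unplaced set U, small U first (add the entries for U minus each lowest piece of U):
  |U|=1: {9}:1
  |U|=2: {8,9}:1
  |U|=3: {6,8,9}:1  {7,8,9}:1
  |U|=4: {6,7,8,9}:2
  |U|=5: {5,6,7,8,9}:2
  |U|=6: {4,5,6,7,8,9}:2
  |U|=7: {0,4,5,6,7,8,9}:2  {3,4,5,6,7,8,9}:2
  |U|=8: {0,3,4,5,6,7,8,9}:4  {2,3,4,5,6,7,8,9}:2
  start at 0(i): 2
  start at 1(j): 6
sum over floor = 8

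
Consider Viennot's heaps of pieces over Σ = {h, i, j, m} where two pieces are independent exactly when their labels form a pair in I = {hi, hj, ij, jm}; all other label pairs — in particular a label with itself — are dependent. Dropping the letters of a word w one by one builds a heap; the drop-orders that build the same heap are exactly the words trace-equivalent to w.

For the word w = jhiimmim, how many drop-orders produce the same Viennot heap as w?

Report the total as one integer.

24

drop 0:j onto floor
drop 1:h onto floor
drop 2:i onto floor
drop 3:i onto {2:i}
drop 4:m onto {1:h, 3:i}
drop 5:m onto {4:m}
drop 6:i onto {5:m}
drop 7:m onto {6:i}
ground layer = {0:j, 1:h, 2:i}
drop-orders for the pieces not yet dropped (sum over which currently-grounded one goes next):
  1 to go: {0} 1  {7} 1
  2 to go: {0,7} 2  {6,7} 1
  3 to go: {0,6,7} 3  {5,6,7} 1
  4 to go: {0,5,6,7} 4  {4,5,6,7} 1
  5 to go: {0,4,5,6,7} 5  {1,4,5,6,7} 1  {3,4,5,6,7} 1
  6 to go: {0,1,4,5,6,7} 6  {0,3,4,5,6,7} 6  {1,3,4,5,6,7} 2  {2,3,4,5,6,7} 1
  if 0:j drops first: 3 orders
  if 1:h drops first: 7 orders
  if 2:i drops first: 14 orders
heap linearizations: 24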